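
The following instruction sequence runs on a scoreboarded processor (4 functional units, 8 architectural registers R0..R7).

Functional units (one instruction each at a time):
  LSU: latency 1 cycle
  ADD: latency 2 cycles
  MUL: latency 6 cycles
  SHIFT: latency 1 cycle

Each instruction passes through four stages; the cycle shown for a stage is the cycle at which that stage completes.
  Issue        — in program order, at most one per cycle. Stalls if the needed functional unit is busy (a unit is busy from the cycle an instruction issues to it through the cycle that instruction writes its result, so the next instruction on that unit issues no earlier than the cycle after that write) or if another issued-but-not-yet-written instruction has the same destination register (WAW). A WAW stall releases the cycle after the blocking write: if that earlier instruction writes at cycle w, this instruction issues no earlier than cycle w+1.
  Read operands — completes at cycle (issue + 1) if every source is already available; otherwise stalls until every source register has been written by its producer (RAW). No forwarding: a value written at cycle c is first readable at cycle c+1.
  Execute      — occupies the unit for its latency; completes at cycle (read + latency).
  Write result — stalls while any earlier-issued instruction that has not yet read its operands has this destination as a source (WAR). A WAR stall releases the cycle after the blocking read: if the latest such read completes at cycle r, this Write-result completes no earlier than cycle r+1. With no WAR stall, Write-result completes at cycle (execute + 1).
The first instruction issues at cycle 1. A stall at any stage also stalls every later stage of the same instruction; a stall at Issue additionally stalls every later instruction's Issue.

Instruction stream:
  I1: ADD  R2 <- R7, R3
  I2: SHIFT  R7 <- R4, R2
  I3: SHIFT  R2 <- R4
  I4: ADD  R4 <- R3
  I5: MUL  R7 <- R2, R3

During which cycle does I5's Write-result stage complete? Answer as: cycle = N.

cycle = 20

t=1  I1→ADD
t=2  I1 RO, I2→SHIFT
t=4  I1 EX
t=5  I1 WR R2
t=6  I2 RO
t=7  I2 EX
t=8  I2 WR R7
t=9  I3→SHIFT
t=10  I3 RO, I4→ADD
t=11  I3 EX, I4 RO, I5→MUL
t=12  I3 WR R2
t=13  I4 EX, I5 RO
t=14  I4 WR R4
t=19  I5 EX
t=20  I5 WR R7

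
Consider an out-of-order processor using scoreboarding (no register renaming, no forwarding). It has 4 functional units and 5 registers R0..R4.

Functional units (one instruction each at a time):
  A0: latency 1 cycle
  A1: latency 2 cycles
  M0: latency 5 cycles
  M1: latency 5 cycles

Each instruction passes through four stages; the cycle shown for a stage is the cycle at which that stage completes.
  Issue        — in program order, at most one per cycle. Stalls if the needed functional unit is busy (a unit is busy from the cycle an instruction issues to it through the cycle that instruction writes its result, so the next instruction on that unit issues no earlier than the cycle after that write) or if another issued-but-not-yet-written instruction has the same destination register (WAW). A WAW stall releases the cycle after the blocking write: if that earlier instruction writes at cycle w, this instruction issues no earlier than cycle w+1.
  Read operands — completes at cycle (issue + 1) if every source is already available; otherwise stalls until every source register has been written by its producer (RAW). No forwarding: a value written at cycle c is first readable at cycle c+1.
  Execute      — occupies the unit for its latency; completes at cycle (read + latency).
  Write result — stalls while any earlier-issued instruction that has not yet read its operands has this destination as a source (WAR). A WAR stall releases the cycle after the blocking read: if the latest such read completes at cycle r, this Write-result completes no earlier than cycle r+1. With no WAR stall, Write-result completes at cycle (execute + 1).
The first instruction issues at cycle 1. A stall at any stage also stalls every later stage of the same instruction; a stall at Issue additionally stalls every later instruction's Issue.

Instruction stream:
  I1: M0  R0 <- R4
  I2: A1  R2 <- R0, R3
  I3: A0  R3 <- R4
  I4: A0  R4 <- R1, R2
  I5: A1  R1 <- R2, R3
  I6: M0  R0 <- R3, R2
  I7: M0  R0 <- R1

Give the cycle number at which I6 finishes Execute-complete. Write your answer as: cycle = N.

cycle = 20

[1] issue I1 (M0)
[2] I1 read-ops · issue I2 (A1)
[3] issue I3 (A0)
[4] I3 read-ops
[5] I3 finished on A0
[7] I1 finished on M0
[8] I1→R0
[9] I2 read-ops
[10] I3→R3
[11] I2 finished on A1 · issue I4 (A0)
[12] I2→R2
[13] I4 read-ops · issue I5 (A1)
[14] I4 finished on A0 · I5 read-ops · issue I6 (M0)
[15] I4→R4 · I6 read-ops
[16] I5 finished on A1
[17] I5→R1
[20] I6 finished on M0
[21] I6→R0
[22] issue I7 (M0)
[23] I7 read-ops
[28] I7 finished on M0
[29] I7→R0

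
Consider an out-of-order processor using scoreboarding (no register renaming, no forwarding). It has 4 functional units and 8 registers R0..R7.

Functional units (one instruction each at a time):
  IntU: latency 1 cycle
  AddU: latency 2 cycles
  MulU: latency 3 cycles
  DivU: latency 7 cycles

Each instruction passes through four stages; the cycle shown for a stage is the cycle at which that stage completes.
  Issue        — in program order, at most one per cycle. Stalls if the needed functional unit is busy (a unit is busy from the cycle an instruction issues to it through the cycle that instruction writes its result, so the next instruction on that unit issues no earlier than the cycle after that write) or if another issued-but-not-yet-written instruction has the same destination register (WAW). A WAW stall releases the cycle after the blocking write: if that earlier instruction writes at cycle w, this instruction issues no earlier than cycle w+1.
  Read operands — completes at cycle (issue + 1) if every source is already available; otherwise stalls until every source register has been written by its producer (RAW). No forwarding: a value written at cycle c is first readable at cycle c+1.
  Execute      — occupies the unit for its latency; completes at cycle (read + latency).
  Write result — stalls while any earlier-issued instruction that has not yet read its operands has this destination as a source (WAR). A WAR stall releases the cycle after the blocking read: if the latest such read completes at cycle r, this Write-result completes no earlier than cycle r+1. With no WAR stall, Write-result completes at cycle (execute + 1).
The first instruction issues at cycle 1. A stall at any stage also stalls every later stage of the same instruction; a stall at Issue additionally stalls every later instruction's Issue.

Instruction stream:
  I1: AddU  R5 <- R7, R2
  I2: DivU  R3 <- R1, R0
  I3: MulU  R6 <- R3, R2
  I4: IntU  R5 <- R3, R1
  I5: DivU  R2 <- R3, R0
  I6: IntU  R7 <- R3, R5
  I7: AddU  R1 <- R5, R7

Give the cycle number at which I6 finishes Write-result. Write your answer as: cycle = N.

  I1 | 1 | 2 | 4 | 5
  I2 | 2 | 3 | 10 | 11
  I3 | 3 | 12 | 15 | 16   RAW R3: wait I2 write@11
  I4 | 6 | 12 | 13 | 14   WAW R5: wait I1 write@5 · RAW R3: wait I2 write@11
  I5 | 12 | 13 | 20 | 21   struct: DivU busy until I2 writes@11
  I6 | 15 | 16 | 17 | 18   struct: IntU busy until I4 writes@14
  I7 | 16 | 19 | 21 | 22   RAW R7: wait I6 write@18

cycle = 18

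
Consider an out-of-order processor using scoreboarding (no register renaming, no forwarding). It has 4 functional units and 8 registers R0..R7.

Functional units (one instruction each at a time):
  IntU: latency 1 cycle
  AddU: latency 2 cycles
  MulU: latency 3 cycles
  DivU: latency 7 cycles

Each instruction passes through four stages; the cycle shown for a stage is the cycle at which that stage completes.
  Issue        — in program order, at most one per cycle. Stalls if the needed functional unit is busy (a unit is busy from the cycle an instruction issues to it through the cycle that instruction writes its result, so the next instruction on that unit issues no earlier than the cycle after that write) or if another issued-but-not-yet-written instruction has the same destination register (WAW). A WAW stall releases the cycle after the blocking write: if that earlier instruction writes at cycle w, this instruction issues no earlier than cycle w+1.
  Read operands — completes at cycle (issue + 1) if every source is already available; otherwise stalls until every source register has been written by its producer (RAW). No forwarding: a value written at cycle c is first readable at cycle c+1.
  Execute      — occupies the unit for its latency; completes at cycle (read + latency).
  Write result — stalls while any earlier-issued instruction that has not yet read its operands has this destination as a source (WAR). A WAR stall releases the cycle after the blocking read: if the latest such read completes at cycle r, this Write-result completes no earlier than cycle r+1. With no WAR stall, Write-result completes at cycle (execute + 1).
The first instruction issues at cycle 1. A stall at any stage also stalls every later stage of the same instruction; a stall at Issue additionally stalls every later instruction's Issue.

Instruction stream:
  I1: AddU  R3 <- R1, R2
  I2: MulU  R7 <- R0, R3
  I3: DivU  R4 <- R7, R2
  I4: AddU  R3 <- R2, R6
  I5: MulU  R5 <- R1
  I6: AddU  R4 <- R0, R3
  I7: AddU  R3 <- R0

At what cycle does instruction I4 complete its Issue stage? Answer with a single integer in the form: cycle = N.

[1] I1 issues→AddU
[2] I1 reads; I2 issues→MulU
[3] I3 issues→DivU
[4] I1 exec-done
[5] I1 writes R3
[6] I2 reads; I4 issues→AddU
[7] I4 reads
[9] I2 exec-done; I4 exec-done
[10] I2 writes R7; I4 writes R3
[11] I3 reads; I5 issues→MulU
[12] I5 reads
[15] I5 exec-done
[16] I5 writes R5
[18] I3 exec-done
[19] I3 writes R4
[20] I6 issues→AddU
[21] I6 reads
[23] I6 exec-done
[24] I6 writes R4
[25] I7 issues→AddU
[26] I7 reads
[28] I7 exec-done
[29] I7 writes R3

cycle = 6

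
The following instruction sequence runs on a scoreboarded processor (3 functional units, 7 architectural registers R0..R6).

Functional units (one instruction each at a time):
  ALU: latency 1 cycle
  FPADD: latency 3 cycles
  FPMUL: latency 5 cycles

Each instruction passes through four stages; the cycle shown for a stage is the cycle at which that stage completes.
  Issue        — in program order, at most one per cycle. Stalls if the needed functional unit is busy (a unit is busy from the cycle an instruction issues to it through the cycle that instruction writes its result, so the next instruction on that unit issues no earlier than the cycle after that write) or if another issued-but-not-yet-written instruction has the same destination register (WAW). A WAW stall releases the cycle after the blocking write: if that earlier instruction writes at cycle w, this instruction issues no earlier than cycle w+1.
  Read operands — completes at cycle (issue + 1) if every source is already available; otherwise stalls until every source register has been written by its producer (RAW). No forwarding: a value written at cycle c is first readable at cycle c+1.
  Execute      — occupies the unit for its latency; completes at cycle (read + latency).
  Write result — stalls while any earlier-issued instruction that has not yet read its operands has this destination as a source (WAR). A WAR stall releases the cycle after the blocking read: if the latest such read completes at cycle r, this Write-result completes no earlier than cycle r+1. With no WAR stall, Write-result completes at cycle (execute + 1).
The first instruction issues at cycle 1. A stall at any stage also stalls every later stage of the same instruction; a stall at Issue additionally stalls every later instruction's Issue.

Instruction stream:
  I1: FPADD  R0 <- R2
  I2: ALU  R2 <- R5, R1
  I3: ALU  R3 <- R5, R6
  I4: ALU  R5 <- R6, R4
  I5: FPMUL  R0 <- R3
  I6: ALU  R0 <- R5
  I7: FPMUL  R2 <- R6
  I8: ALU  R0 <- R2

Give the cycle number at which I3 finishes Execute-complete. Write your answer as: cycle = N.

cycle = 8

  I1 | 1 | 2 | 5 | 6
  I2 | 2 | 3 | 4 | 5
  I3 | 6 | 7 | 8 | 9   struct: ALU busy until I2 writes@5
  I4 | 10 | 11 | 12 | 13   struct: ALU busy until I3 writes@9
  I5 | 11 | 12 | 17 | 18
  I6 | 19 | 20 | 21 | 22   WAW R0: wait I5 write@18
  I7 | 20 | 21 | 26 | 27
  I8 | 23 | 28 | 29 | 30   struct: ALU busy until I6 writes@22 · RAW R2: wait I7 write@27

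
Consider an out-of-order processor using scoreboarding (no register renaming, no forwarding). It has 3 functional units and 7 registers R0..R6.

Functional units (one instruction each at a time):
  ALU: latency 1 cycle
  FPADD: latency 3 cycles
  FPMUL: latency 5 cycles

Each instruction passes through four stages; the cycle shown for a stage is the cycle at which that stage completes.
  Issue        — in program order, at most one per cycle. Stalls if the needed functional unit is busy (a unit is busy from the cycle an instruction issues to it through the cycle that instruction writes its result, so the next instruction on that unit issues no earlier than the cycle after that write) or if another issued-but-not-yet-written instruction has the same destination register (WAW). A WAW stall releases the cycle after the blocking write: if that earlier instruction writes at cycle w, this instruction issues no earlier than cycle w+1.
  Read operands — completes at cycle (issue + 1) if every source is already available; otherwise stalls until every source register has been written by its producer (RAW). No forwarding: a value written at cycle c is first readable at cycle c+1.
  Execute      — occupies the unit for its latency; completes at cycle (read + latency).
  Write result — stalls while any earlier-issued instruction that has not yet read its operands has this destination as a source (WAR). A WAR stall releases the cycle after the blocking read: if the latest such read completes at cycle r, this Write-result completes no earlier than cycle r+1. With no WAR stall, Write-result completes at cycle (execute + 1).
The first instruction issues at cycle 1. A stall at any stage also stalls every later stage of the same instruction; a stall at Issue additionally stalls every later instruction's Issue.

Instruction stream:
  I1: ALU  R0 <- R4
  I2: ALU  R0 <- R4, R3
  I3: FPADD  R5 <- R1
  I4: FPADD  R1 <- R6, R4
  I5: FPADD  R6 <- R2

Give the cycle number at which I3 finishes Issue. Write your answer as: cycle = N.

cycle = 6

  I1 | 1 | 2 | 3 | 4
  I2 | 5 | 6 | 7 | 8   struct: ALU busy until I1 writes@4
  I3 | 6 | 7 | 10 | 11
  I4 | 12 | 13 | 16 | 17   struct: FPADD busy until I3 writes@11
  I5 | 18 | 19 | 22 | 23   struct: FPADD busy until I4 writes@17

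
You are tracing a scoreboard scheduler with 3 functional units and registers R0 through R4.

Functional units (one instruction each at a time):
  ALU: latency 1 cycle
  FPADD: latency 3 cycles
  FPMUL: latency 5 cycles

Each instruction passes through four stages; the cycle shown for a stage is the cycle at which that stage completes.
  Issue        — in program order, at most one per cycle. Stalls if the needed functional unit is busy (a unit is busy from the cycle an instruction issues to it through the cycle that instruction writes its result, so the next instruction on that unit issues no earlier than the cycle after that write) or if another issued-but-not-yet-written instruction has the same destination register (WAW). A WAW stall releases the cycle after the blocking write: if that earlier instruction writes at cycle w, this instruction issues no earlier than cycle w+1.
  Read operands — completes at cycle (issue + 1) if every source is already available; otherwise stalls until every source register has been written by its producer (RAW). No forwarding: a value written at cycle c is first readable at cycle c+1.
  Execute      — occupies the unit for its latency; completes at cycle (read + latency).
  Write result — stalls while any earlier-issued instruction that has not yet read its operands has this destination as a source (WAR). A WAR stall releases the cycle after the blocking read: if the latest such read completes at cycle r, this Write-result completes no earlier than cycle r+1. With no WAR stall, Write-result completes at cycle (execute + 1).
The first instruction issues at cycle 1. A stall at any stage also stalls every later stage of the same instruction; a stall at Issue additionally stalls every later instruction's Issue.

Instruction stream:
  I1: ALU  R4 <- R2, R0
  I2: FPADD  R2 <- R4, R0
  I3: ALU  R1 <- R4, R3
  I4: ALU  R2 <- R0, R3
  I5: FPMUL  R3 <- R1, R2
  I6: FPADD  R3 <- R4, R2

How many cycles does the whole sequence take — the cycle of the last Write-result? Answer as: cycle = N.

cycle = 26

  I1 | 1 | 2 | 3 | 4
  I2 | 2 | 5 | 8 | 9   RAW R4: wait I1 write@4
  I3 | 5 | 6 | 7 | 8   struct: ALU busy until I1 writes@4
  I4 | 10 | 11 | 12 | 13   WAW R2: wait I2 write@9
  I5 | 11 | 14 | 19 | 20   RAW R2: wait I4 write@13
  I6 | 21 | 22 | 25 | 26   WAW R3: wait I5 write@20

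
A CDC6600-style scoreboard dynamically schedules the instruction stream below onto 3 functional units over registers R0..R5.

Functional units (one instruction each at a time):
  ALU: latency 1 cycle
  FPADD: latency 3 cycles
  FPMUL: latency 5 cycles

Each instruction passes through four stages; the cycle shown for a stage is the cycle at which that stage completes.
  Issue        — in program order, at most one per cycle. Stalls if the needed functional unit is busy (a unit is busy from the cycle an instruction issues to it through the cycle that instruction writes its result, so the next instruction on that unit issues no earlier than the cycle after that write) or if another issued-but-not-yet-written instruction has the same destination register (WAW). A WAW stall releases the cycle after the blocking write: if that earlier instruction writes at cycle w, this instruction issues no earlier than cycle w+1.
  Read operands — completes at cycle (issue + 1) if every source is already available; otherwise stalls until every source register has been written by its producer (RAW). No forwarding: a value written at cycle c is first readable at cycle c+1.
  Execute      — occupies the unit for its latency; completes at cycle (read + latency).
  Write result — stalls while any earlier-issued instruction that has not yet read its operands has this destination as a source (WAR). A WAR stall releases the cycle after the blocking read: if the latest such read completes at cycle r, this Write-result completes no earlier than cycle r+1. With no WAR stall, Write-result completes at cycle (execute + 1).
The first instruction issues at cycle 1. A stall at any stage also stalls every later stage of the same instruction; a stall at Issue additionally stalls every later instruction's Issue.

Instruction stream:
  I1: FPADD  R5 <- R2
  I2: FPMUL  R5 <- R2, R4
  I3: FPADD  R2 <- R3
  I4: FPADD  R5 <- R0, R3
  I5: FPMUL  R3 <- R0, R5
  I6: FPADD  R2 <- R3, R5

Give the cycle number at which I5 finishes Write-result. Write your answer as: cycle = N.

cycle = 27

c1: I1 dispatched to FPADD
c2: I1 operands ready
c5: I1 complete
c6: R5←I1
c7: I2 dispatched to FPMUL
c8: I2 operands ready | I3 dispatched to FPADD
c9: I3 operands ready
c12: I3 complete
c13: I2 complete | R2←I3
c14: R5←I2
c15: I4 dispatched to FPADD
c16: I4 operands ready | I5 dispatched to FPMUL
c19: I4 complete
c20: R5←I4
c21: I5 operands ready | I6 dispatched to FPADD
c26: I5 complete
c27: R3←I5
c28: I6 operands ready
c31: I6 complete
c32: R2←I6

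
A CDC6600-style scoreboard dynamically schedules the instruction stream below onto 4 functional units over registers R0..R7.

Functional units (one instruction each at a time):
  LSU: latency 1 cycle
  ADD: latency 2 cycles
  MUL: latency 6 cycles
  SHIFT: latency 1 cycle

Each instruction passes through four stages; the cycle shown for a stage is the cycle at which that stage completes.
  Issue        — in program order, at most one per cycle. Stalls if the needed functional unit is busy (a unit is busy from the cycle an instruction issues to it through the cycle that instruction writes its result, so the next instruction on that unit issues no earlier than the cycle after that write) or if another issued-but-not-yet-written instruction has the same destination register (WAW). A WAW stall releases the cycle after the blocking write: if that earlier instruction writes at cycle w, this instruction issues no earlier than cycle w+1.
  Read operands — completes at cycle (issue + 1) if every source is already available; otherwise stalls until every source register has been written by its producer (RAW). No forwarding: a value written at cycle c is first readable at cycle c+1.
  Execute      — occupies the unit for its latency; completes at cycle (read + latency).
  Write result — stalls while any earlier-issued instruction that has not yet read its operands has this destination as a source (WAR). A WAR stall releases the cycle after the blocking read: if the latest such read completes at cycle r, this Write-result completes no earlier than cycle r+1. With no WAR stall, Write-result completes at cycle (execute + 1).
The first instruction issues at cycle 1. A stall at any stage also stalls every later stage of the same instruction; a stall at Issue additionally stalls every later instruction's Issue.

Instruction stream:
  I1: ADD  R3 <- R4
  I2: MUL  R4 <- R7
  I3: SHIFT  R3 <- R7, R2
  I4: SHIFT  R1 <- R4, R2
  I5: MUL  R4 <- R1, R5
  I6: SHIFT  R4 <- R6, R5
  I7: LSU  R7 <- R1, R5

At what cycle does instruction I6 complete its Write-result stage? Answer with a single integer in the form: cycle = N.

[I1] 1/2/4/5
[I2] 2/3/9/10
[I3] 6/7/8/9  (WAW R3: wait I1 write@5)
[I4] 10/11/12/13  (struct: SHIFT busy until I3 writes@9)
[I5] 11/14/20/21  (RAW R1: wait I4 write@13)
[I6] 22/23/24/25  (WAW R4: wait I5 write@21)
[I7] 23/24/25/26

cycle = 25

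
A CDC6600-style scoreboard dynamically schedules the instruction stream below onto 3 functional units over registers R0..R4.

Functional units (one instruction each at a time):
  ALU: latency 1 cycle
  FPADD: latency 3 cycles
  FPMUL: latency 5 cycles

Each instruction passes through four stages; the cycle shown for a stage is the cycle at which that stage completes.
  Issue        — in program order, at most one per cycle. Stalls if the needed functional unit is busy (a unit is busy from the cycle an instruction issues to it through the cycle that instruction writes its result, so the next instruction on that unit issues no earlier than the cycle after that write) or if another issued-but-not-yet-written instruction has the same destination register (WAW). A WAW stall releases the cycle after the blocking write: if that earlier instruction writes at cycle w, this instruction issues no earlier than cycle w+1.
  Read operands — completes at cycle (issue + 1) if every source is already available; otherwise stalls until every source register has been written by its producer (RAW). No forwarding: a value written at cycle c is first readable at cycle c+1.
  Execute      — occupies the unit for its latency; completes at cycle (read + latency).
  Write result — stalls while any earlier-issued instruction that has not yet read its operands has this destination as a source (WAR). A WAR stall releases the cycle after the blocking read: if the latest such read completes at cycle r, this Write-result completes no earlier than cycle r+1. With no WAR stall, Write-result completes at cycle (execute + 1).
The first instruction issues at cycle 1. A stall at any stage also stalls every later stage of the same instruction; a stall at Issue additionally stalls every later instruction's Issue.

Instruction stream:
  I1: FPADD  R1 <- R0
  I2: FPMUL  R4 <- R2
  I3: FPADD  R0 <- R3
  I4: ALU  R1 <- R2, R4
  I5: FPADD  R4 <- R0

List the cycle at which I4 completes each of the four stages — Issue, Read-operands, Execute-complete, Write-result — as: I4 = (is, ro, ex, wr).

[I1] 1/2/5/6
[I2] 2/3/8/9
[I3] 7/8/11/12  (struct: FPADD busy until I1 writes@6)
[I4] 8/10/11/12  (RAW R4: wait I2 write@9)
[I5] 13/14/17/18  (struct: FPADD busy until I3 writes@12)

I4 = (8, 10, 11, 12)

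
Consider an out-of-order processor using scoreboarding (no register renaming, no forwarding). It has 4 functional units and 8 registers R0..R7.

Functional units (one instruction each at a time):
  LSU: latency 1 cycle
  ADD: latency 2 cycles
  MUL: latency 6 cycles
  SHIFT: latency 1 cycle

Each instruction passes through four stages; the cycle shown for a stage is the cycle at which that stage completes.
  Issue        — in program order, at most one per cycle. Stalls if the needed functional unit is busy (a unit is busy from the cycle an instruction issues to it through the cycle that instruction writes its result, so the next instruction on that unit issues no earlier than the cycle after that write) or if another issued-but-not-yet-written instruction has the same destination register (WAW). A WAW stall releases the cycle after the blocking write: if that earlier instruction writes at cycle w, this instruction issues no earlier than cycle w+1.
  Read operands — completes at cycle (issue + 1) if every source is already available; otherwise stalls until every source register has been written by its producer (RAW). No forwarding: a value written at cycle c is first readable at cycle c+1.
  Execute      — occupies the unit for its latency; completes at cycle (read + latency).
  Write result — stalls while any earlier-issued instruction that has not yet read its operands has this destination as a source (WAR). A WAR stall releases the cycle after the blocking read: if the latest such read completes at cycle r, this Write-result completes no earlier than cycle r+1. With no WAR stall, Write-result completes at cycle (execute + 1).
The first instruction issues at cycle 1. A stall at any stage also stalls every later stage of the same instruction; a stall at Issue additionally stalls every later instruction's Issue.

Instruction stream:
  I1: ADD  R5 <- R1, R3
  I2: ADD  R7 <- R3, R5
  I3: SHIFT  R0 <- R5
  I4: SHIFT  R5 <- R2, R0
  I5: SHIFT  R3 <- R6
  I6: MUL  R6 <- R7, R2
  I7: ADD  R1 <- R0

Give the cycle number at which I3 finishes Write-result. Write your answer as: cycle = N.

t=1  I1 dispatched to ADD
t=2  I1 operands ready
t=4  I1 complete
t=5  R5←I1
t=6  I2 dispatched to ADD
t=7  I2 operands ready | I3 dispatched to SHIFT
t=8  I3 operands ready
t=9  I2 complete | I3 complete
t=10  R7←I2 | R0←I3
t=11  I4 dispatched to SHIFT
t=12  I4 operands ready
t=13  I4 complete
t=14  R5←I4
t=15  I5 dispatched to SHIFT
t=16  I5 operands ready | I6 dispatched to MUL
t=17  I5 complete | I6 operands ready | I7 dispatched to ADD
t=18  R3←I5 | I7 operands ready
t=20  I7 complete
t=21  R1←I7
t=23  I6 complete
t=24  R6←I6

cycle = 10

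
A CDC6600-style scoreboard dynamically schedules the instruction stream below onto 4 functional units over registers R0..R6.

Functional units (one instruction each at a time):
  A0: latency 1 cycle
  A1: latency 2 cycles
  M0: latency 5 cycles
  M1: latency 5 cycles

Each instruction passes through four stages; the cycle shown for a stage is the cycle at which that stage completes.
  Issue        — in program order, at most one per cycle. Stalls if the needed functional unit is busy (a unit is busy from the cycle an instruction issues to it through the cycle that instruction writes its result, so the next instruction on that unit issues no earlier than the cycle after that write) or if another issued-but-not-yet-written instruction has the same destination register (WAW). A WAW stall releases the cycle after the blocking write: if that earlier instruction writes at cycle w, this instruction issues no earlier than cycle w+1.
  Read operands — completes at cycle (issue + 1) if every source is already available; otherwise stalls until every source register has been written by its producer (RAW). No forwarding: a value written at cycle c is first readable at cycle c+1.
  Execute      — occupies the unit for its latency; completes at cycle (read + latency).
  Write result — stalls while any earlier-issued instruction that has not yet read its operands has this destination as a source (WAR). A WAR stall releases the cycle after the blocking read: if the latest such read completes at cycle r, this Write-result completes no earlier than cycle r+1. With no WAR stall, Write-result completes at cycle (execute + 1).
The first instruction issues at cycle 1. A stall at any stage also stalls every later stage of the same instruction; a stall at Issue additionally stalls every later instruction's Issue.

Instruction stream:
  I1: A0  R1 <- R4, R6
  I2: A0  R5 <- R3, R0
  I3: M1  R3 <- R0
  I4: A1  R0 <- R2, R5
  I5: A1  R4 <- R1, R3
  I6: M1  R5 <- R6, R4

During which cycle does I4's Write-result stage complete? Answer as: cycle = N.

cycle = 12

[1] I1 issues→A0
[2] I1 reads
[3] I1 exec-done
[4] I1 writes R1
[5] I2 issues→A0
[6] I2 reads · I3 issues→M1
[7] I2 exec-done · I3 reads · I4 issues→A1
[8] I2 writes R5
[9] I4 reads
[11] I4 exec-done
[12] I3 exec-done · I4 writes R0
[13] I3 writes R3 · I5 issues→A1
[14] I5 reads · I6 issues→M1
[16] I5 exec-done
[17] I5 writes R4
[18] I6 reads
[23] I6 exec-done
[24] I6 writes R5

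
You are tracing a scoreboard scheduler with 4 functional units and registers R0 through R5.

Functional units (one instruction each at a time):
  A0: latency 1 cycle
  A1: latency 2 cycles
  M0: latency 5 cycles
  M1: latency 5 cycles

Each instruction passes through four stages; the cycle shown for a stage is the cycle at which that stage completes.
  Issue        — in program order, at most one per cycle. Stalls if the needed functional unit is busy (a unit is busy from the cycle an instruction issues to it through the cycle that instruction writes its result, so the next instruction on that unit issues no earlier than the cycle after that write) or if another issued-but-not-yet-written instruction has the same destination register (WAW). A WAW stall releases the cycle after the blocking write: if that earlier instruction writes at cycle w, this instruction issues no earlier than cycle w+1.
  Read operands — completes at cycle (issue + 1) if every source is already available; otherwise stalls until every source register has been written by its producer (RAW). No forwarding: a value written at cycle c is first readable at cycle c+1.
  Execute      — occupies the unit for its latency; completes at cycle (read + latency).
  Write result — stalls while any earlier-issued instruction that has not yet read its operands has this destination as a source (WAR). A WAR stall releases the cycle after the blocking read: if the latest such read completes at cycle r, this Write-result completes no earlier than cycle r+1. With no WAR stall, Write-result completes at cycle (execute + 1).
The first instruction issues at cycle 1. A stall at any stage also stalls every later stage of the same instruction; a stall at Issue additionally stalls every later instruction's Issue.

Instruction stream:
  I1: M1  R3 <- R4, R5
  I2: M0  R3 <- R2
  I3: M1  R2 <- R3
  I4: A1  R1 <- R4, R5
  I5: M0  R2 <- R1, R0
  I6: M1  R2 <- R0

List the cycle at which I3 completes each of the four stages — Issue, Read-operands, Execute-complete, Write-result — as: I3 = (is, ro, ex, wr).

c1: I1 issues→M1
c2: I1 reads
c7: I1 exec-done
c8: I1 writes R3
c9: I2 issues→M0
c10: I2 reads | I3 issues→M1
c11: I4 issues→A1
c12: I4 reads
c14: I4 exec-done
c15: I2 exec-done | I4 writes R1
c16: I2 writes R3
c17: I3 reads
c22: I3 exec-done
c23: I3 writes R2
c24: I5 issues→M0
c25: I5 reads
c30: I5 exec-done
c31: I5 writes R2
c32: I6 issues→M1
c33: I6 reads
c38: I6 exec-done
c39: I6 writes R2

I3 = (10, 17, 22, 23)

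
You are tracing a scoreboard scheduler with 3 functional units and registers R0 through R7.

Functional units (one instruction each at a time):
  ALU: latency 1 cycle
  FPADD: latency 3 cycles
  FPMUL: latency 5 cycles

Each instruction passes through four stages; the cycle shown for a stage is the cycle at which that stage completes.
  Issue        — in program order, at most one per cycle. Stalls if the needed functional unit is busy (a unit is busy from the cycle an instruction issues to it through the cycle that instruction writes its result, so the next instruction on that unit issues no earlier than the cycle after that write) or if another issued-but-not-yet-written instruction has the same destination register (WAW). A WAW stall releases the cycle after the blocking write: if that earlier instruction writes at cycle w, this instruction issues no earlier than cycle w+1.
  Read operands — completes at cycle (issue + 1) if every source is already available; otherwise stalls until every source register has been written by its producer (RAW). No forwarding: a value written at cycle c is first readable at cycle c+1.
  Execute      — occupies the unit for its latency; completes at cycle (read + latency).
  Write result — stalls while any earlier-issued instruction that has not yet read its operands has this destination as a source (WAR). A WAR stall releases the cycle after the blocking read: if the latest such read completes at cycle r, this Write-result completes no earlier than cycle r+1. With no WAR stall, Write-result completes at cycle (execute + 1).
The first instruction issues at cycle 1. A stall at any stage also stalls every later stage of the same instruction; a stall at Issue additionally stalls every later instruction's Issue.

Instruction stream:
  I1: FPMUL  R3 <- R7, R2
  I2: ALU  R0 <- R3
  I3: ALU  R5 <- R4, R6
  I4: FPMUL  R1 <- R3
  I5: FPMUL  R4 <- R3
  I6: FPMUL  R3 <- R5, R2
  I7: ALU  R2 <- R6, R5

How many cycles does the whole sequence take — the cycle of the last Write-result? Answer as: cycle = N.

cycle = 36

t=1  issue I1 (FPMUL)
t=2  I1 read-ops, issue I2 (ALU)
t=7  I1 finished on FPMUL
t=8  I1→R3
t=9  I2 read-ops
t=10  I2 finished on ALU
t=11  I2→R0
t=12  issue I3 (ALU)
t=13  I3 read-ops, issue I4 (FPMUL)
t=14  I3 finished on ALU, I4 read-ops
t=15  I3→R5
t=19  I4 finished on FPMUL
t=20  I4→R1
t=21  issue I5 (FPMUL)
t=22  I5 read-ops
t=27  I5 finished on FPMUL
t=28  I5→R4
t=29  issue I6 (FPMUL)
t=30  I6 read-ops, issue I7 (ALU)
t=31  I7 read-ops
t=32  I7 finished on ALU
t=33  I7→R2
t=35  I6 finished on FPMUL
t=36  I6→R3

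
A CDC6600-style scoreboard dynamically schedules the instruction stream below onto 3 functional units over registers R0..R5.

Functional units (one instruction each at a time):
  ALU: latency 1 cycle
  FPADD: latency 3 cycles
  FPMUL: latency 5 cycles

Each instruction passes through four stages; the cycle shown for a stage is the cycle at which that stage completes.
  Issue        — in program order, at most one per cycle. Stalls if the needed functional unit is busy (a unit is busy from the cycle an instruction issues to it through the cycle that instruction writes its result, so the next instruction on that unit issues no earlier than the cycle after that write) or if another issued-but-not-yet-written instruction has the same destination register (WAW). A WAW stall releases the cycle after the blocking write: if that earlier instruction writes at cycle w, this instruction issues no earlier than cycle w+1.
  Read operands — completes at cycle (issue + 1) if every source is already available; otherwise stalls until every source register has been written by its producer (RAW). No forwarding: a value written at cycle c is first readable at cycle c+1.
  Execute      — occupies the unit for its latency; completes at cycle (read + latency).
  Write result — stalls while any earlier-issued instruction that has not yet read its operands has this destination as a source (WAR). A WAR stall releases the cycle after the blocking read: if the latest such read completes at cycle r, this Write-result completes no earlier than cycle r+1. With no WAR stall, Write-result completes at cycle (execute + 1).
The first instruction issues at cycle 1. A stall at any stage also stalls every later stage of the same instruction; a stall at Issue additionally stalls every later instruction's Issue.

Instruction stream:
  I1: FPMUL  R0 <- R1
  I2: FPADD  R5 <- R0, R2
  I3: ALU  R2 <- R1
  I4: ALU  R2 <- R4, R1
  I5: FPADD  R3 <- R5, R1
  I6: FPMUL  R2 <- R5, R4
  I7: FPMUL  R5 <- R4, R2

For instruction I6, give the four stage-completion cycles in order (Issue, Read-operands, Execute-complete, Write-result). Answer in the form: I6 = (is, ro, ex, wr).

I6 = (15, 16, 21, 22)

  I1 | 1 | 2 | 7 | 8
  I2 | 2 | 9 | 12 | 13   RAW R0: wait I1 write@8
  I3 | 3 | 4 | 5 | 10   WAR R2: wait I2 read@9
  I4 | 11 | 12 | 13 | 14   struct: ALU busy until I3 writes@10
  I5 | 14 | 15 | 18 | 19   struct: FPADD busy until I2 writes@13
  I6 | 15 | 16 | 21 | 22
  I7 | 23 | 24 | 29 | 30   struct: FPMUL busy until I6 writes@22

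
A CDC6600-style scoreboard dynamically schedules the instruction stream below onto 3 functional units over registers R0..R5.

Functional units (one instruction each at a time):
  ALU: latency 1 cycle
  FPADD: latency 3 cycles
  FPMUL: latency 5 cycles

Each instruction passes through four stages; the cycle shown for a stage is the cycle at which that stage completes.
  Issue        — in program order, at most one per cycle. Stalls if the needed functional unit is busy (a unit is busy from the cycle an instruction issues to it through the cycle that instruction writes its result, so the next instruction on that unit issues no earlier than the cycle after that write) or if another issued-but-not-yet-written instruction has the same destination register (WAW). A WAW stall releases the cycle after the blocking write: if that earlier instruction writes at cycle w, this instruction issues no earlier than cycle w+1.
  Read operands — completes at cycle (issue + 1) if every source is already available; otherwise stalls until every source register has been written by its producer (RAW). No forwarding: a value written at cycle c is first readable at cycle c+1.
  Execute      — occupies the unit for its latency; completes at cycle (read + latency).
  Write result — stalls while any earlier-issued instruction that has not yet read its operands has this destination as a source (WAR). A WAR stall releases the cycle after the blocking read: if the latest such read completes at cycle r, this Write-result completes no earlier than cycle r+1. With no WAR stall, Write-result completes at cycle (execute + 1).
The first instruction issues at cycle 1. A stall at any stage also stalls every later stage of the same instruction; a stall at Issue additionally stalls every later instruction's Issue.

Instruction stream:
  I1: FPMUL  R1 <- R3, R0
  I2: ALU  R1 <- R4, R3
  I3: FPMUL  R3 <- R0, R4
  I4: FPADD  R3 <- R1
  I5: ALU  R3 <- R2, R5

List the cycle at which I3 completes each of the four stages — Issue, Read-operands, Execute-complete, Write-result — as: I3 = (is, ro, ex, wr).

I1  is:1  ro:2  ex:7  wr:8
I2  is:9  ro:10  ex:11  wr:12  — WAW R1: wait I1 write@8
I3  is:10  ro:11  ex:16  wr:17
I4  is:18  ro:19  ex:22  wr:23  — WAW R3: wait I3 write@17
I5  is:24  ro:25  ex:26  wr:27  — WAW R3: wait I4 write@23

I3 = (10, 11, 16, 17)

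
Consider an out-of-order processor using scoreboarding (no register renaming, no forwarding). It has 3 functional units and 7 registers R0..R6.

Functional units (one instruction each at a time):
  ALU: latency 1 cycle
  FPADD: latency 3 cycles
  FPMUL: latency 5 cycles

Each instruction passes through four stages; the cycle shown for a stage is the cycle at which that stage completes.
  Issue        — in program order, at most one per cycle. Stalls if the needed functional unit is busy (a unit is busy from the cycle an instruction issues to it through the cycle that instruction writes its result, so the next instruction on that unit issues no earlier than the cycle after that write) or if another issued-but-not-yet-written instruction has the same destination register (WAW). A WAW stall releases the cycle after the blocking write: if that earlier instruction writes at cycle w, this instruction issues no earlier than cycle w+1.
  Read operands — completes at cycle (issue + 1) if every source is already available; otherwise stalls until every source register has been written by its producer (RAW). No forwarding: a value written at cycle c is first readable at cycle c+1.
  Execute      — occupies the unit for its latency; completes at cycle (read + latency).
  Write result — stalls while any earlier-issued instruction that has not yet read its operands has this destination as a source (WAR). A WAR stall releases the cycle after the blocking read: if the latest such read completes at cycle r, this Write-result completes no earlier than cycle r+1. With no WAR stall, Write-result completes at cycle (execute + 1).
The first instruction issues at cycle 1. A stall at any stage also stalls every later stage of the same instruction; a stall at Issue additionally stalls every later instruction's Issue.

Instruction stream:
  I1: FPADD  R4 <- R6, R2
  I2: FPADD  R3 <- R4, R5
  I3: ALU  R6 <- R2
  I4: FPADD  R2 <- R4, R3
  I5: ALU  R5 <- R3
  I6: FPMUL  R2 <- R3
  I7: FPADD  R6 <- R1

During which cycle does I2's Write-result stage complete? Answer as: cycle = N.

cycle = 12

I1: IS=1 RO=2 EX=5 WR=6
I2: IS=7 RO=8 EX=11 WR=12  [struct: FPADD busy until I1 writes@6]
I3: IS=8 RO=9 EX=10 WR=11
I4: IS=13 RO=14 EX=17 WR=18  [struct: FPADD busy until I2 writes@12]
I5: IS=14 RO=15 EX=16 WR=17
I6: IS=19 RO=20 EX=25 WR=26  [WAW R2: wait I4 write@18]
I7: IS=20 RO=21 EX=24 WR=25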